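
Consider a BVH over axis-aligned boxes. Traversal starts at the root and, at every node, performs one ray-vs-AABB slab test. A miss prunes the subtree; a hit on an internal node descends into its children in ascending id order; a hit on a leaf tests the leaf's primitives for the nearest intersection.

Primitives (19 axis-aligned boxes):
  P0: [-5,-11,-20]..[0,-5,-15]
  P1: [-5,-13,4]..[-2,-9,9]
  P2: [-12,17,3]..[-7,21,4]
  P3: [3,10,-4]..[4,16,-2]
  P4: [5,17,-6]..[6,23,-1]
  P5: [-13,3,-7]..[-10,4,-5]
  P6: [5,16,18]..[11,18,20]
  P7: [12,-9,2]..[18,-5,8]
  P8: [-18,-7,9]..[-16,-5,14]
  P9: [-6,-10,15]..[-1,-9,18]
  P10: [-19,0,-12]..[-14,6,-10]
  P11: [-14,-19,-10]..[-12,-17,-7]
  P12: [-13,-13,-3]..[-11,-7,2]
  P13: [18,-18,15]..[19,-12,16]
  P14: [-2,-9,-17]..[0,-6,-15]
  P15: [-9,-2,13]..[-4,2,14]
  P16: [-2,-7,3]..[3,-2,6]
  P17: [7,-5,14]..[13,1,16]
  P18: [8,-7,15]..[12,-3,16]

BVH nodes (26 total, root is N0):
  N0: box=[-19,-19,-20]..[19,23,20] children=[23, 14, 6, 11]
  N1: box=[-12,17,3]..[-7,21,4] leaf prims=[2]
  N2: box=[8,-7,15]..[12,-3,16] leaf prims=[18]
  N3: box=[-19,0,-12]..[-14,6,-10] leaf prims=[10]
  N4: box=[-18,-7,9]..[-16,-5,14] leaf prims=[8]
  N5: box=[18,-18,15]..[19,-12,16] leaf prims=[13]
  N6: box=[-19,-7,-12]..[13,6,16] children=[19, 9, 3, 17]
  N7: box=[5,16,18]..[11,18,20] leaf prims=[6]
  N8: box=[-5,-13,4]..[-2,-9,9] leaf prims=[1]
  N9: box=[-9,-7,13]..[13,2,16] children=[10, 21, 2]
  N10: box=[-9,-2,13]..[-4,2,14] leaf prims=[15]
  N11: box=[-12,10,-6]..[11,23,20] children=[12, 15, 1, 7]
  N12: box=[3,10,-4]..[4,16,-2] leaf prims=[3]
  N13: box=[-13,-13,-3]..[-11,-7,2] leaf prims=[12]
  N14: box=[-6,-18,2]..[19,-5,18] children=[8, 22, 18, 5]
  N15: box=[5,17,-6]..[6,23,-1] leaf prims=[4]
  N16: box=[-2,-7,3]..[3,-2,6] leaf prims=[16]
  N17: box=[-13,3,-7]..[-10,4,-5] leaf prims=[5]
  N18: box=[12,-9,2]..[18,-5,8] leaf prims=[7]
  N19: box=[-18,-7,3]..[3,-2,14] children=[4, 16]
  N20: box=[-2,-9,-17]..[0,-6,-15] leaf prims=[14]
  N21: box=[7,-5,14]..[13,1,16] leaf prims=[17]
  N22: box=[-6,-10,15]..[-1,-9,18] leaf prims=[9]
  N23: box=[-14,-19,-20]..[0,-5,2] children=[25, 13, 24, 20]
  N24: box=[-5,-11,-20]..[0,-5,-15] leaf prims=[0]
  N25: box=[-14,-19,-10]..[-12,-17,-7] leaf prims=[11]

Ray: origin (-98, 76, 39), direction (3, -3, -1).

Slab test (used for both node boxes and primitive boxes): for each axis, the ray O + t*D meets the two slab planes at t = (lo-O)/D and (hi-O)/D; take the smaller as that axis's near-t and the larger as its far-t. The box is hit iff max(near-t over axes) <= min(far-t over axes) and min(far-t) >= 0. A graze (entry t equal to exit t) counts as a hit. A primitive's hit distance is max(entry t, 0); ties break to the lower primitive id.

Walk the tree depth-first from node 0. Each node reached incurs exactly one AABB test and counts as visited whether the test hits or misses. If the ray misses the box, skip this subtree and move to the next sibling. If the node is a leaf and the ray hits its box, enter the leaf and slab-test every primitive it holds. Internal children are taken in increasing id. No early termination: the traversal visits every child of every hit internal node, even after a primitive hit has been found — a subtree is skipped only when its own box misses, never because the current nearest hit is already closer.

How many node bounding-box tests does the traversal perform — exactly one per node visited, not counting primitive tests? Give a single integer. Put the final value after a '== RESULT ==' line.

Walk:
N0 x:[79/3,39] y:[53/3,95/3] z:[19,59] -> hit [79/3,95/3], descend [6, 11, 14, 23]
  N6 x:[79/3,37] y:[70/3,83/3] z:[23,51] -> hit [79/3,83/3], descend [3, 9, 17, 19]
    N3 x:[79/3,28] y:[70/3,76/3] z:[49,51] -> miss, prune
    N9 x:[89/3,37] y:[74/3,83/3] z:[23,26] -> miss, prune
    N17 x:[85/3,88/3] y:[24,73/3] z:[44,46] -> miss, prune
    N19 x:[80/3,101/3] y:[26,83/3] z:[25,36] -> hit [80/3,83/3], descend [4, 16]
      N4 x:[80/3,82/3] y:[27,83/3] z:[25,30] -> hit [27,82/3] leaf, test {P8@t=27}
      N16 x:[32,101/3] y:[26,83/3] z:[33,36] -> miss, prune
  N11 x:[86/3,109/3] y:[53/3,22] z:[19,45] -> miss, prune
  N14 x:[92/3,39] y:[27,94/3] z:[21,37] -> hit [92/3,94/3], descend [5, 8, 18, 22]
    N5 x:[116/3,39] y:[88/3,94/3] z:[23,24] -> miss, prune
    N8 x:[31,32] y:[85/3,89/3] z:[30,35] -> miss, prune
    N18 x:[110/3,116/3] y:[27,85/3] z:[31,37] -> miss, prune
    N22 x:[92/3,97/3] y:[85/3,86/3] z:[21,24] -> miss, prune
  N23 x:[28,98/3] y:[27,95/3] z:[37,59] -> miss, prune

Visited [0, 6, 3, 9, 17, 19, 4, 16, 11, 14, 5, 8, 18, 22, 23]. Tests: 15 box, 1 leaf. Nearest: P8.

== RESULT ==
15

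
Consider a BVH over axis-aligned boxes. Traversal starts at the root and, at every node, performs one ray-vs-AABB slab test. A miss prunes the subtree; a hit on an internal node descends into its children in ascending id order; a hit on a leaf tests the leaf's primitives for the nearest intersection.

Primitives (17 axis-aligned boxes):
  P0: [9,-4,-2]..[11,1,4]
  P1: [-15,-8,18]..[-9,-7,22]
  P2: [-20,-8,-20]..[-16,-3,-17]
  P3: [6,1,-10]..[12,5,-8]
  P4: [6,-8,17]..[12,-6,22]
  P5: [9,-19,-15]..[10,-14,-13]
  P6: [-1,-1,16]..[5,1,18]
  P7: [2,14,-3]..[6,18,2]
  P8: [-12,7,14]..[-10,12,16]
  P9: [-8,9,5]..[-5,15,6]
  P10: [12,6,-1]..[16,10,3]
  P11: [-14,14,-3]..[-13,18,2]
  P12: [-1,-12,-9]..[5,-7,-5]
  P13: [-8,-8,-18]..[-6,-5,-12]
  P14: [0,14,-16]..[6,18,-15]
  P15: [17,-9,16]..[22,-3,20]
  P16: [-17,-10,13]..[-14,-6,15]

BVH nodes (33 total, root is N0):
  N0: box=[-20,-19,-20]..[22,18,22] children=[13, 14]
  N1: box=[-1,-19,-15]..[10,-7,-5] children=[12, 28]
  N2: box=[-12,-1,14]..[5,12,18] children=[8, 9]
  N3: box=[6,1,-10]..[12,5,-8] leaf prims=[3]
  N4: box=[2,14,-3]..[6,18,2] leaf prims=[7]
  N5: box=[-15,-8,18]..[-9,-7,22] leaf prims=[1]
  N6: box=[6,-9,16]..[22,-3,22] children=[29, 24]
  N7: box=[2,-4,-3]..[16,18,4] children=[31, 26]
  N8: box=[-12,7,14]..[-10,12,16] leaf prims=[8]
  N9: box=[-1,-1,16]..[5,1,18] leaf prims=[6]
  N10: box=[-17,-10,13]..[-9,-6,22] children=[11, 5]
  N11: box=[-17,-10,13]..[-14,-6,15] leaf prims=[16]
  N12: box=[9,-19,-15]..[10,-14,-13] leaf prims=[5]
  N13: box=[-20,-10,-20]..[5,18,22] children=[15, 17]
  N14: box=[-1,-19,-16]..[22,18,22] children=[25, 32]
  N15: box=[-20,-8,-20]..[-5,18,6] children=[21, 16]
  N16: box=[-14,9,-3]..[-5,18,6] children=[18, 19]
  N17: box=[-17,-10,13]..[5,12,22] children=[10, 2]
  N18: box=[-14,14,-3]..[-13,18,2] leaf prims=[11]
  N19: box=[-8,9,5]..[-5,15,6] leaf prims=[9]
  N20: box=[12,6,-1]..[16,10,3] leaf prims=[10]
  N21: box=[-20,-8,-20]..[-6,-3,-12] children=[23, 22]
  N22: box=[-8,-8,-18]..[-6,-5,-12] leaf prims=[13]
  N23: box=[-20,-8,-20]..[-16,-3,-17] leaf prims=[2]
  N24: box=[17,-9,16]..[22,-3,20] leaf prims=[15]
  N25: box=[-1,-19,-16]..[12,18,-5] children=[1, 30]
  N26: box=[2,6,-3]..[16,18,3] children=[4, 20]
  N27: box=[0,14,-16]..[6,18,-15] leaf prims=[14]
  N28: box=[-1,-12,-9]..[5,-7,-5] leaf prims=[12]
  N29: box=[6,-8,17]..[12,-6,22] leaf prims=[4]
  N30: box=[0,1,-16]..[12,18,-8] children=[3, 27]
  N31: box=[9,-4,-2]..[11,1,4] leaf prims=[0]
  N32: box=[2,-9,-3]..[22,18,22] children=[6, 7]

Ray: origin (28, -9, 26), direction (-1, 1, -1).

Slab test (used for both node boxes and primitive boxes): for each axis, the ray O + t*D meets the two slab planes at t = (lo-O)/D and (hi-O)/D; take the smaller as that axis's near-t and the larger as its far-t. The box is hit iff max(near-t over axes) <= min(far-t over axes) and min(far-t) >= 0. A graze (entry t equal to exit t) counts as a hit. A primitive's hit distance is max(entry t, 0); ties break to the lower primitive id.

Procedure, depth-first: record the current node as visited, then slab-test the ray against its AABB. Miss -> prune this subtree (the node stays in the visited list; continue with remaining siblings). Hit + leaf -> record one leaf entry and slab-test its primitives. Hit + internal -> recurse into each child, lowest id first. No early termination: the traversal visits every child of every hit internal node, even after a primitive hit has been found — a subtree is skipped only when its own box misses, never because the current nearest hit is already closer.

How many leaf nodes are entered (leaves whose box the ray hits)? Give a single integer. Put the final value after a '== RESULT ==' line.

Traverse from the root:
N0 x:[6,48] y:[-10,27] z:[4,46] -> hit [6,27], descend [13, 14]
  N13 x:[23,48] y:[-1,27] z:[4,46] -> hit [23,27], descend [15, 17]
    N15 x:[33,48] y:[1,27] z:[20,46] -> miss, prune
    N17 x:[23,45] y:[-1,21] z:[4,13] -> miss, prune
  N14 x:[6,29] y:[-10,27] z:[4,42] -> hit [6,27], descend [25, 32]
    N25 x:[16,29] y:[-10,27] z:[31,42] -> miss, prune
    N32 x:[6,26] y:[0,27] z:[4,29] -> hit [6,26], descend [6, 7]
      N6 x:[6,22] y:[0,6] z:[4,10] -> hit [6,6], descend [24, 29]
        N24 x:[6,11] y:[0,6] z:[6,10] -> hit [6,6] leaf, test {P15@t=6}
        N29 x:[16,22] y:[1,3] z:[4,9] -> miss, prune
      N7 x:[12,26] y:[5,27] z:[22,29] -> hit [22,26], descend [26, 31]
        N26 x:[12,26] y:[15,27] z:[23,29] -> hit [23,26], descend [4, 20]
          N4 x:[22,26] y:[23,27] z:[24,29] -> hit [24,26] leaf, test {P7@t=24}
          N20 x:[12,16] y:[15,19] z:[23,27] -> miss, prune
        N31 x:[17,19] y:[5,10] z:[22,28] -> miss, prune

Visited [0, 13, 15, 17, 14, 25, 32, 6, 24, 29, 7, 26, 4, 20, 31]. Tests: 15 box, 2 leaf. Nearest: P15.

== RESULT ==
2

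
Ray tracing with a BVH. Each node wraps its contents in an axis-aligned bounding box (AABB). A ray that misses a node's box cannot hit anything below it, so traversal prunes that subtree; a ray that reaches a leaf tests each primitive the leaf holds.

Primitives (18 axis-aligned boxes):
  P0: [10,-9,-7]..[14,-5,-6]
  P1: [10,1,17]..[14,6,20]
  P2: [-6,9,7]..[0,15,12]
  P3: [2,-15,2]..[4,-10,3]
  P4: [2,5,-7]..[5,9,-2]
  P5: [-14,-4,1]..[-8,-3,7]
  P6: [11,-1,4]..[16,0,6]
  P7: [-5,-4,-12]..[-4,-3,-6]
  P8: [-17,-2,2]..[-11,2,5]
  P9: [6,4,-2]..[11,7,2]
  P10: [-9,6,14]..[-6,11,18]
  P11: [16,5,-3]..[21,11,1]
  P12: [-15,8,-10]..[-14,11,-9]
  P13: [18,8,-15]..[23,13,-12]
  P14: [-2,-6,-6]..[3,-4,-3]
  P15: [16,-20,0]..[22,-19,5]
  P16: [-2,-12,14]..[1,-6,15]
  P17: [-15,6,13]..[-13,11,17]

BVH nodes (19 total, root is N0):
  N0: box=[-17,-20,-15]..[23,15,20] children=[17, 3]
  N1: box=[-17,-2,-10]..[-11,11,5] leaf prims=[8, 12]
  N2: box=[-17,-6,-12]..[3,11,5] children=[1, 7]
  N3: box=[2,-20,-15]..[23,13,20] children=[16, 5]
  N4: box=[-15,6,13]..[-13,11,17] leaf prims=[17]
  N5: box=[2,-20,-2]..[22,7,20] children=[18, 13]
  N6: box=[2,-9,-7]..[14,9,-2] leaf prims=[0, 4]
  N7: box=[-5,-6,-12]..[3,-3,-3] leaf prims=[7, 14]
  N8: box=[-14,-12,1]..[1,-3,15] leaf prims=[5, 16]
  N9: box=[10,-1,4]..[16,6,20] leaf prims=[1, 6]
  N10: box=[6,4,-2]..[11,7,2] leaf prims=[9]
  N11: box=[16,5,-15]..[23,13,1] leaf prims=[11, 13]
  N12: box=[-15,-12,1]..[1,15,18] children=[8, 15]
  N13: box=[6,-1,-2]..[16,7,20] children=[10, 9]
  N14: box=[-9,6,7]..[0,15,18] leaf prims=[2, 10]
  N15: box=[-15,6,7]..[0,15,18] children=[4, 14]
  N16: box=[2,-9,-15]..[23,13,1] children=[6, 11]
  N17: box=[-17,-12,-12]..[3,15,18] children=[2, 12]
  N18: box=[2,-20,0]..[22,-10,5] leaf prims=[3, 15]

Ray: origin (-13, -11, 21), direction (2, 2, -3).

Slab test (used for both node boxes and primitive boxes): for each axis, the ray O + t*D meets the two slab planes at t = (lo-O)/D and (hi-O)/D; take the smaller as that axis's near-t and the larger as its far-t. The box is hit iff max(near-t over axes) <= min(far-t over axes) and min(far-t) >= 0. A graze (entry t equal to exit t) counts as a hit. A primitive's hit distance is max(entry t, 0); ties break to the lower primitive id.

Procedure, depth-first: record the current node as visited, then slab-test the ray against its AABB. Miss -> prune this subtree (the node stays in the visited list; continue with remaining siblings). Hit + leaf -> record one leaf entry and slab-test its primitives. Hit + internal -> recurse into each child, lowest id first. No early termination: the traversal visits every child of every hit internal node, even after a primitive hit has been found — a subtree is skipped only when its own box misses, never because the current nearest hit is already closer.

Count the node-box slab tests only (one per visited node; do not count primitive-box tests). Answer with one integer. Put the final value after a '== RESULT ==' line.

Walk:
N0 x:[-2,18] y:[-9/2,13] z:[1/3,12] -> hit [1/3,12], descend [3, 17]
  N3 x:[15/2,18] y:[-9/2,12] z:[1/3,12] -> hit [15/2,12], descend [5, 16]
    N5 x:[15/2,35/2] y:[-9/2,9] z:[1/3,23/3] -> hit [15/2,23/3], descend [13, 18]
      N13 x:[19/2,29/2] y:[5,9] z:[1/3,23/3] -> miss, prune
      N18 x:[15/2,35/2] y:[-9/2,1/2] z:[16/3,7] -> miss, prune
    N16 x:[15/2,18] y:[1,12] z:[20/3,12] -> hit [15/2,12], descend [6, 11]
      N6 x:[15/2,27/2] y:[1,10] z:[23/3,28/3] -> hit [23/3,28/3] leaf, test {P0(miss), P4@t=8}
      N11 x:[29/2,18] y:[8,12] z:[20/3,12] -> miss, prune
  N17 x:[-2,8] y:[-1/2,13] z:[1,11] -> hit [1,8], descend [2, 12]
    N2 x:[-2,8] y:[5/2,11] z:[16/3,11] -> hit [16/3,8], descend [1, 7]
      N1 x:[-2,1] y:[9/2,11] z:[16/3,31/3] -> miss, prune
      N7 x:[4,8] y:[5/2,4] z:[8,11] -> miss, prune
    N12 x:[-1,7] y:[-1/2,13] z:[1,20/3] -> hit [1,20/3], descend [8, 15]
      N8 x:[-1/2,7] y:[-1/2,4] z:[2,20/3] -> hit [2,4] leaf, test {P5(miss), P16(miss)}
      N15 x:[-1,13/2] y:[17/2,13] z:[1,14/3] -> miss, prune

Visited [0, 3, 5, 13, 18, 16, 6, 11, 17, 2, 1, 7, 12, 8, 15]. Tests: 15 box, 2 leaf. Nearest: P4.

== RESULT ==
15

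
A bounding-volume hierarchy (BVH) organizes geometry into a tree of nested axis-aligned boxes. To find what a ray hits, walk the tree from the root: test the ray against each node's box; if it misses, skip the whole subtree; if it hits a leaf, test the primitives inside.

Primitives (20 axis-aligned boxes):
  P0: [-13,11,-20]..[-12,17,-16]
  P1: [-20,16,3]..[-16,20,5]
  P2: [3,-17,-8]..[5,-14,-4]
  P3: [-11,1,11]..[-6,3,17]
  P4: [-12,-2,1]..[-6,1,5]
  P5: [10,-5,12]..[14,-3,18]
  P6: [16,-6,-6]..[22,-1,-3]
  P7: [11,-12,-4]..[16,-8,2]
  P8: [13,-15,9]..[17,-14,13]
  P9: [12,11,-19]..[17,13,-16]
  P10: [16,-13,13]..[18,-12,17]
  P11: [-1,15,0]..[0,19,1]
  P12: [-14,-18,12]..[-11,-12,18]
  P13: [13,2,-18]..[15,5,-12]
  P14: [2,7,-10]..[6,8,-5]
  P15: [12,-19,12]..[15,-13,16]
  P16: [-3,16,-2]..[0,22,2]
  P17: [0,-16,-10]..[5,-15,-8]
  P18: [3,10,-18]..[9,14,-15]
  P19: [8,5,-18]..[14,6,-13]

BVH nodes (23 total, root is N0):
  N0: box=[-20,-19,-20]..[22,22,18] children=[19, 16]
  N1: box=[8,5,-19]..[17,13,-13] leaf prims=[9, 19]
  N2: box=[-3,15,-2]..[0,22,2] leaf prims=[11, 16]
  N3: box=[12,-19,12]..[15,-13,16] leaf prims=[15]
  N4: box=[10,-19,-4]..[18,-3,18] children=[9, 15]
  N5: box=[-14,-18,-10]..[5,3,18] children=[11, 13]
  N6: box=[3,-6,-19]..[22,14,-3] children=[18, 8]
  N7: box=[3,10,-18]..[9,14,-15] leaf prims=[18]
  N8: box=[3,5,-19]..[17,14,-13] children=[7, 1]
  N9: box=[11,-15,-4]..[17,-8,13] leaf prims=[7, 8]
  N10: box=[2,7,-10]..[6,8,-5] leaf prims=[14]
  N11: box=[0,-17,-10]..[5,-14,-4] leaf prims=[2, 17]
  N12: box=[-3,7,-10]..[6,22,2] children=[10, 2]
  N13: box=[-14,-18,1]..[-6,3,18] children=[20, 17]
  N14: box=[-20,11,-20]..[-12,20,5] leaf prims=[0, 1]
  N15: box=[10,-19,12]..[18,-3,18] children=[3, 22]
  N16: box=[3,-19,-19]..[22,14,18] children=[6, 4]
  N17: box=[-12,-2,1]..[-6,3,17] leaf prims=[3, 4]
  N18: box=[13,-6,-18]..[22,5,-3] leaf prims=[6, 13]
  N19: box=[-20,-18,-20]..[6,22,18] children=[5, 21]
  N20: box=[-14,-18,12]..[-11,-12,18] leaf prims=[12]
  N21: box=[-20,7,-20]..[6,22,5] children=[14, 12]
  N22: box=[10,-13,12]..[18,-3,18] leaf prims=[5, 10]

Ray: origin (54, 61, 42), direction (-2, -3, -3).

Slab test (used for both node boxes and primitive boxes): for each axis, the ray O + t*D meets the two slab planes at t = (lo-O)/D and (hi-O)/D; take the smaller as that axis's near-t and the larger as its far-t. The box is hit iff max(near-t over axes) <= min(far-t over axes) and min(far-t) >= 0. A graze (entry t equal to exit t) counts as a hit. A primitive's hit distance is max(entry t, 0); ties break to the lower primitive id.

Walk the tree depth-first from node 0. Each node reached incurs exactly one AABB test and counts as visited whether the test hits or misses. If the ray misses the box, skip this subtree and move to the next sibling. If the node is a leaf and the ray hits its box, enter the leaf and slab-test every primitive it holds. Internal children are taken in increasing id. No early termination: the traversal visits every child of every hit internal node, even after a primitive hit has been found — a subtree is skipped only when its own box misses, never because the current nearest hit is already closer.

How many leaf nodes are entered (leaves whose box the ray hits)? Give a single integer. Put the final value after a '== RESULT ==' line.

Trace the traversal:
N0 x:[16,37] y:[13,80/3] z:[8,62/3] -> hit [16,62/3], descend [16, 19]
  N16 x:[16,51/2] y:[47/3,80/3] z:[8,61/3] -> hit [16,61/3], descend [4, 6]
    N4 x:[18,22] y:[64/3,80/3] z:[8,46/3] -> miss, prune
    N6 x:[16,51/2] y:[47/3,67/3] z:[15,61/3] -> hit [16,61/3], descend [8, 18]
      N8 x:[37/2,51/2] y:[47/3,56/3] z:[55/3,61/3] -> hit [37/2,56/3], descend [1, 7]
        N1 x:[37/2,23] y:[16,56/3] z:[55/3,61/3] -> hit [37/2,56/3] leaf, test {P9(miss), P19(miss)}
        N7 x:[45/2,51/2] y:[47/3,17] z:[19,20] -> miss, prune
      N18 x:[16,41/2] y:[56/3,67/3] z:[15,20] -> hit [56/3,20] leaf, test {P6(miss), P13@t=39/2}
  N19 x:[24,37] y:[13,79/3] z:[8,62/3] -> miss, prune

Visited [0, 16, 4, 6, 8, 1, 7, 18, 19]. Tests: 9 box, 2 leaf. Nearest: P13.

== RESULT ==
2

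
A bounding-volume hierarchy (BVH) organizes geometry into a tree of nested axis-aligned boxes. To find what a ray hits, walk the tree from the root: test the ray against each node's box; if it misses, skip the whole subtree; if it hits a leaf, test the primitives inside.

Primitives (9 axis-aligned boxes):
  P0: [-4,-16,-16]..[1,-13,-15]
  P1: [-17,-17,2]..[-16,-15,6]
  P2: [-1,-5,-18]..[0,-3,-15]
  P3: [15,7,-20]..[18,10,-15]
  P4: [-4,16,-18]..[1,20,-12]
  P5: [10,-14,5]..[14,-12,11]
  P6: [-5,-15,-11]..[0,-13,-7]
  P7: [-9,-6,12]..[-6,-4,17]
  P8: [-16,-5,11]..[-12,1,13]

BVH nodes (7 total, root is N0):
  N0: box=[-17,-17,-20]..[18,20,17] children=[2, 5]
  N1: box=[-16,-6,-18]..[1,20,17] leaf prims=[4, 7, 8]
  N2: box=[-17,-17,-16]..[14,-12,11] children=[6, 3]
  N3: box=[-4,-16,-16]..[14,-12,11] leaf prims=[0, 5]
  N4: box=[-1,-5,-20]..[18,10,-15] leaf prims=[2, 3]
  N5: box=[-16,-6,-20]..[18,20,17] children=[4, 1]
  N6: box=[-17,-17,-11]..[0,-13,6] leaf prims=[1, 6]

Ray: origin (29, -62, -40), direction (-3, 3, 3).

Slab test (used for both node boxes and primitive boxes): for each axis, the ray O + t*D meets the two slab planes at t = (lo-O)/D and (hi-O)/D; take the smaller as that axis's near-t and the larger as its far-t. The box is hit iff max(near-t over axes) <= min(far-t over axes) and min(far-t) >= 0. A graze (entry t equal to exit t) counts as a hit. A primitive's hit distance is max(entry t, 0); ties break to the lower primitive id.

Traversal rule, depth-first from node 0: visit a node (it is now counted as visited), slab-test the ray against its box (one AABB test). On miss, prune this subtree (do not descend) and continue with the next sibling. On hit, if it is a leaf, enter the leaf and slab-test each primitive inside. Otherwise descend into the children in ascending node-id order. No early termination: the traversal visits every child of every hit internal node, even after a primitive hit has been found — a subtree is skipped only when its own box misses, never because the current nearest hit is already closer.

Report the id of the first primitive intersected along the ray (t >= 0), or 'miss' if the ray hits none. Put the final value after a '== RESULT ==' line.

Traverse from the root:
N0 x:[11/3,46/3] y:[15,82/3] z:[20/3,19] -> hit [15,46/3], descend [2, 5]
  N2 x:[5,46/3] y:[15,50/3] z:[8,17] -> hit [15,46/3], descend [3, 6]
    N3 x:[5,11] y:[46/3,50/3] z:[8,17] -> miss, prune
    N6 x:[29/3,46/3] y:[15,49/3] z:[29/3,46/3] -> hit [15,46/3] leaf, test {P1@t=15, P6(miss)}
  N5 x:[11/3,15] y:[56/3,82/3] z:[20/3,19] -> miss, prune

order=[0, 2, 3, 6, 5]  |boxes|=5  |leaves|=1  hit=P1

== RESULT ==
1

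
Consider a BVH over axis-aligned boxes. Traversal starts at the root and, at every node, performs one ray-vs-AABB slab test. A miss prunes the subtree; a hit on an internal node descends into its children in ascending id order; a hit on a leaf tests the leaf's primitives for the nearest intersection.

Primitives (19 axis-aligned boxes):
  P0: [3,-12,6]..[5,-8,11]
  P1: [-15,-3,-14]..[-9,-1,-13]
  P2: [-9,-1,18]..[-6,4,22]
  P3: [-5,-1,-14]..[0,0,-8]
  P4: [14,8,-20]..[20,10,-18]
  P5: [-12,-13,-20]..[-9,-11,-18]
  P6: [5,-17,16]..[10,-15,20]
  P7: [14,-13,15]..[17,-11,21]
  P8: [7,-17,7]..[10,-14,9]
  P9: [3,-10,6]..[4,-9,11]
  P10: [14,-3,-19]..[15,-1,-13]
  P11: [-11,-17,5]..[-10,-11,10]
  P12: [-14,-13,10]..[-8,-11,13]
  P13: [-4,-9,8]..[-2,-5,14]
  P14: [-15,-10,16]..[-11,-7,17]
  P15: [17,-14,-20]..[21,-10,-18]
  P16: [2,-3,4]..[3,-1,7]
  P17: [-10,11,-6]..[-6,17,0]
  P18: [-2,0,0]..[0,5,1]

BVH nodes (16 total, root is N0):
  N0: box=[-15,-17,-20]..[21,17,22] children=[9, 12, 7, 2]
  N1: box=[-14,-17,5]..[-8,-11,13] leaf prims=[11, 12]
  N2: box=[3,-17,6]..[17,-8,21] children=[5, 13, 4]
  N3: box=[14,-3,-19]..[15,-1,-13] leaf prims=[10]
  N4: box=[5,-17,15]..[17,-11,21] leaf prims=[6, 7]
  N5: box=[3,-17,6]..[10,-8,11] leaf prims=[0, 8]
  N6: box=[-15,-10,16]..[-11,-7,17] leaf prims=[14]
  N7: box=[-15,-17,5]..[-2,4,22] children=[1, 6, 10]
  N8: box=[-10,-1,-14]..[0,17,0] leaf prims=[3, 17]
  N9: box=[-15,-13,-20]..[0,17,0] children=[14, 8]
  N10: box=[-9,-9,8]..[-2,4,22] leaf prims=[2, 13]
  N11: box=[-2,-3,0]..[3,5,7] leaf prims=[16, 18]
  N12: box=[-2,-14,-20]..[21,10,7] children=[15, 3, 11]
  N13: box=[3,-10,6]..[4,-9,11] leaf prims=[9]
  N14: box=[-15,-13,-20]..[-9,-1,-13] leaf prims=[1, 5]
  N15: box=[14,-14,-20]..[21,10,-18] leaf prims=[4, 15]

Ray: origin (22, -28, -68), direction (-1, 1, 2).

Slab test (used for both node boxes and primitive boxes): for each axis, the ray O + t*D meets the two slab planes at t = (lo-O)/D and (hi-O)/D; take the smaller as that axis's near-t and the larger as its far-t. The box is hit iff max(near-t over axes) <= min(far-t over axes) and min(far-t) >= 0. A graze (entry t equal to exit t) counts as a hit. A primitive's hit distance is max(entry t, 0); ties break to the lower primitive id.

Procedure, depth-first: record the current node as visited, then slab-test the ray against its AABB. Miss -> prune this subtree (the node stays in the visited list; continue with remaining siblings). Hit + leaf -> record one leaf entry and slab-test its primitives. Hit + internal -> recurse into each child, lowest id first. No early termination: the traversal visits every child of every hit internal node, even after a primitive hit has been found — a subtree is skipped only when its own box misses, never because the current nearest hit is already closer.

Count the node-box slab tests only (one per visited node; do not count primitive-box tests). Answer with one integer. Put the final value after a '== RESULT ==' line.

Walk:
N0 x:[1,37] y:[11,45] z:[24,45] -> hit [24,37], descend [2, 7, 9, 12]
  N2 x:[5,19] y:[11,20] z:[37,89/2] -> miss, prune
  N7 x:[24,37] y:[11,32] z:[73/2,45] -> miss, prune
  N9 x:[22,37] y:[15,45] z:[24,34] -> hit [24,34], descend [8, 14]
    N8 x:[22,32] y:[27,45] z:[27,34] -> hit [27,32] leaf, test {P3@t=27, P17(miss)}
    N14 x:[31,37] y:[15,27] z:[24,55/2] -> miss, prune
  N12 x:[1,24] y:[14,38] z:[24,75/2] -> hit [24,24], descend [3, 11, 15]
    N3 x:[7,8] y:[25,27] z:[49/2,55/2] -> miss, prune
    N11 x:[19,24] y:[25,33] z:[34,75/2] -> miss, prune
    N15 x:[1,8] y:[14,38] z:[24,25] -> miss, prune

Visited [0, 2, 7, 9, 8, 14, 12, 3, 11, 15]. Tests: 10 box, 1 leaf. Nearest: P3.

== RESULT ==
10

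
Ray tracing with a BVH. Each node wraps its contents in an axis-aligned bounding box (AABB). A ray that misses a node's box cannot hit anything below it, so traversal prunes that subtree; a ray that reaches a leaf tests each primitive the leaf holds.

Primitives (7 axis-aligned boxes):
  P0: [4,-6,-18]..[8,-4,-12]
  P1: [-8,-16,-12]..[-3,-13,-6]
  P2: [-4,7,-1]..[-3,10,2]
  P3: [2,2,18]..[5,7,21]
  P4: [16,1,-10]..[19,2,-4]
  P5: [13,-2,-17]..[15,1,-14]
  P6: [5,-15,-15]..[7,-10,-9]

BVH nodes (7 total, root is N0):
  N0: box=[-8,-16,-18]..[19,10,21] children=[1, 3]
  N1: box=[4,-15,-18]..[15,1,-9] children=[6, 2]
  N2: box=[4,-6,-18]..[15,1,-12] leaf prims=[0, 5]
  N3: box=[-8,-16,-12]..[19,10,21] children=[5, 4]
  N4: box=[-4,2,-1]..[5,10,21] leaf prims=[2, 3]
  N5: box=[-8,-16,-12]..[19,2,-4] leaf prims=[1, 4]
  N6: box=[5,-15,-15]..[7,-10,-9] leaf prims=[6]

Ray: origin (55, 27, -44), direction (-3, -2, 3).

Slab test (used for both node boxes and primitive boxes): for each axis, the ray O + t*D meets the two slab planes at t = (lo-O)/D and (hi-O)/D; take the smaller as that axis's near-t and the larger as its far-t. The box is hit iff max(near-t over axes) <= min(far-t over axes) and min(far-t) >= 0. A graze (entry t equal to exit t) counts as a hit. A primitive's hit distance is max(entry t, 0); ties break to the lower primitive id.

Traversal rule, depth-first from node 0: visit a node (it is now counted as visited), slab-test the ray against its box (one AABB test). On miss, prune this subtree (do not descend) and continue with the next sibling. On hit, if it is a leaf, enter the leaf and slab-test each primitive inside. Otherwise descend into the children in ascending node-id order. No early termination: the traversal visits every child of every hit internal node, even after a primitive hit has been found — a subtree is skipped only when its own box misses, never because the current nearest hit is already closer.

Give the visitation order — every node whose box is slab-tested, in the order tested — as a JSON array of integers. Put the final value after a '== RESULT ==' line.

Walk:
N0 x:[12,21] y:[17/2,43/2] z:[26/3,65/3] -> hit [12,21], descend [1, 3]
  N1 x:[40/3,17] y:[13,21] z:[26/3,35/3] -> miss, prune
  N3 x:[12,21] y:[17/2,43/2] z:[32/3,65/3] -> hit [12,21], descend [4, 5]
    N4 x:[50/3,59/3] y:[17/2,25/2] z:[43/3,65/3] -> miss, prune
    N5 x:[12,21] y:[25/2,43/2] z:[32/3,40/3] -> hit [25/2,40/3] leaf, test {P1(miss), P4@t=25/2}

Visited [0, 1, 3, 4, 5]. Tests: 5 box, 1 leaf. Nearest: P4.

== RESULT ==
[0, 1, 3, 4, 5]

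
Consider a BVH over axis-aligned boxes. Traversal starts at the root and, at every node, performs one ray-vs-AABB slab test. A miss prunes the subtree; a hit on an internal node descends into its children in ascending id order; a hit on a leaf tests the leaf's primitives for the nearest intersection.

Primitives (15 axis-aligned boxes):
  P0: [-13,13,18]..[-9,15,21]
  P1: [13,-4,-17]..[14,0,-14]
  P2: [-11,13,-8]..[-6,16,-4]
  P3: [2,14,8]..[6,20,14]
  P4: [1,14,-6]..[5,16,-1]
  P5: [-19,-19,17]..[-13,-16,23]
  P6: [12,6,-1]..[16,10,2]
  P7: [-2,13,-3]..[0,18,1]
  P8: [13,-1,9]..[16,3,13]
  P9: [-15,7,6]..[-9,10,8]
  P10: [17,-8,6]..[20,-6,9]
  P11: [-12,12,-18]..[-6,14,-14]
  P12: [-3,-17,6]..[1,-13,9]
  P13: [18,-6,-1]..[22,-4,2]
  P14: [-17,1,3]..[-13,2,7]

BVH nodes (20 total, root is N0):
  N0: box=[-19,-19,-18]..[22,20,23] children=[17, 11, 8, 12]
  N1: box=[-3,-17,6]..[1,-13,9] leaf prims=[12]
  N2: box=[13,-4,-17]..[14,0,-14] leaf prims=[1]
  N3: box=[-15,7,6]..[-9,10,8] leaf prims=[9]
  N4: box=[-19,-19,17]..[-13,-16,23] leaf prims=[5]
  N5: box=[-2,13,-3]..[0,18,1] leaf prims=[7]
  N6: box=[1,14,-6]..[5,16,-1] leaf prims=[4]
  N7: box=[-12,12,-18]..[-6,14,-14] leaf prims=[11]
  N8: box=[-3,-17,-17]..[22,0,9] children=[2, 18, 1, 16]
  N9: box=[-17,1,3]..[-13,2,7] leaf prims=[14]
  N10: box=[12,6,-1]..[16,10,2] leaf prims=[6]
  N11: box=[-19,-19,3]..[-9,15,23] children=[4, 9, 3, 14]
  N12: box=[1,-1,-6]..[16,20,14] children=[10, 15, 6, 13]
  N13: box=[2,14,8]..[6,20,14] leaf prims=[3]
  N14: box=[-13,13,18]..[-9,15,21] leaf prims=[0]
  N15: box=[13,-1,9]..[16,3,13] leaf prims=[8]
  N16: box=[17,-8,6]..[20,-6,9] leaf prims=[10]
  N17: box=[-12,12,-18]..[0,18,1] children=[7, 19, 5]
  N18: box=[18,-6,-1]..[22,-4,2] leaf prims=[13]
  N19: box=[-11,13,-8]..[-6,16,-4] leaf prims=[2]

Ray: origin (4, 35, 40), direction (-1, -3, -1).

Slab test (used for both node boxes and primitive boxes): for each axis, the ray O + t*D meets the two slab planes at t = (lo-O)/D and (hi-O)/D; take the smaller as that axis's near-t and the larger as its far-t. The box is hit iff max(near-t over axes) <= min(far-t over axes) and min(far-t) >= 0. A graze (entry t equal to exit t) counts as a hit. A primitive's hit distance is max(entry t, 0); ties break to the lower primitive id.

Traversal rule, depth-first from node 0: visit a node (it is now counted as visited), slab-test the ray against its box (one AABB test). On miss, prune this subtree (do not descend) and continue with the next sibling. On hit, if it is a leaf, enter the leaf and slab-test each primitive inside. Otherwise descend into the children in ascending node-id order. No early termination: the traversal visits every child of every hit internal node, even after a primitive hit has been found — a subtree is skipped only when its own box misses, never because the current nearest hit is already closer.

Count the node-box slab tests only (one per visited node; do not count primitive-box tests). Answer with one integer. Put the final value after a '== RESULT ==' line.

Trace the traversal:
N0 x:[-18,23] y:[5,18] z:[17,58] -> hit [17,18], descend [8, 11, 12, 17]
  N8 x:[-18,7] y:[35/3,52/3] z:[31,57] -> miss, prune
  N11 x:[13,23] y:[20/3,18] z:[17,37] -> hit [17,18], descend [3, 4, 9, 14]
    N3 x:[13,19] y:[25/3,28/3] z:[32,34] -> miss, prune
    N4 x:[17,23] y:[17,18] z:[17,23] -> hit [17,18] leaf, test {P5@t=17}
    N9 x:[17,21] y:[11,34/3] z:[33,37] -> miss, prune
    N14 x:[13,17] y:[20/3,22/3] z:[19,22] -> miss, prune
  N12 x:[-12,3] y:[5,12] z:[26,46] -> miss, prune
  N17 x:[4,16] y:[17/3,23/3] z:[39,58] -> miss, prune

9 AABB tests over nodes [0, 8, 11, 3, 4, 9, 14, 12, 17]; 1 leaf entered; closest P5.

== RESULT ==
9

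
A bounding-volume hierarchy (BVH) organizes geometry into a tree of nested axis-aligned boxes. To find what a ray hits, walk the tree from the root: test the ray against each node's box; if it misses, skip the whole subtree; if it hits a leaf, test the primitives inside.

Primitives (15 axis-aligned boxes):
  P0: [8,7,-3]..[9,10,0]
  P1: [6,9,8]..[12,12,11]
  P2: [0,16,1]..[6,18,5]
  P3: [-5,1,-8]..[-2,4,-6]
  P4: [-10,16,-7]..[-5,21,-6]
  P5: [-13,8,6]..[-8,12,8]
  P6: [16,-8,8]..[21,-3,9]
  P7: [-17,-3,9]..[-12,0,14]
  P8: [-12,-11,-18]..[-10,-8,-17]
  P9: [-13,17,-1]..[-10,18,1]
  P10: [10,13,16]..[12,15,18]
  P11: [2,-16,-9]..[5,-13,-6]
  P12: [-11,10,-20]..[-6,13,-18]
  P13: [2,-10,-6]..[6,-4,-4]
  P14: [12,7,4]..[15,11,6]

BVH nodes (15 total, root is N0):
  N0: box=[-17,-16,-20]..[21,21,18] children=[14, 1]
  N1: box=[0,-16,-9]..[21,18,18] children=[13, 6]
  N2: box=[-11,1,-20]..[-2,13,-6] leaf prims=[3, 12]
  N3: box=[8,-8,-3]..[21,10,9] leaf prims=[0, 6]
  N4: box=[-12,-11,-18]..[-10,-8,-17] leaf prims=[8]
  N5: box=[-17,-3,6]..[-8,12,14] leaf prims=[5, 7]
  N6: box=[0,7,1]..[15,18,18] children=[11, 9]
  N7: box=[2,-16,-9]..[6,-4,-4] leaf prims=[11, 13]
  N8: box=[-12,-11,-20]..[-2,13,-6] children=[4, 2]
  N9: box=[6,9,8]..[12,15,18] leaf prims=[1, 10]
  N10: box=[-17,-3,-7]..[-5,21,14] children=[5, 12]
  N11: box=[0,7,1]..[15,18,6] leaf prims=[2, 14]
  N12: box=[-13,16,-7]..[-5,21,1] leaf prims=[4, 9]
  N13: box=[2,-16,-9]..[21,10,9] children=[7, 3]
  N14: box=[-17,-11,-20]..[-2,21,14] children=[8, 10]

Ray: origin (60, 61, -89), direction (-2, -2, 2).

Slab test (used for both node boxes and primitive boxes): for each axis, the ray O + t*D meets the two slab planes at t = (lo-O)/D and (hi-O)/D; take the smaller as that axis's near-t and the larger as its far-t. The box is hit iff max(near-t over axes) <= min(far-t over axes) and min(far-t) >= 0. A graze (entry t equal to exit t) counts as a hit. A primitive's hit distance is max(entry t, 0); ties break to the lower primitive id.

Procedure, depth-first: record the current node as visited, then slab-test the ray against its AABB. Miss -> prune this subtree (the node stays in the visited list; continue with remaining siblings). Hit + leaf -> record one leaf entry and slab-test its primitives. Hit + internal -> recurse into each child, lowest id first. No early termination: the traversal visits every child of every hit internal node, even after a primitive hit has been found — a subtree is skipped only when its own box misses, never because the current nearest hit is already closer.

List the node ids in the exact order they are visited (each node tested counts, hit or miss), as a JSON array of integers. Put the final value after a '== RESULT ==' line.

Walk:
N0 x:[39/2,77/2] y:[20,77/2] z:[69/2,107/2] -> hit [69/2,77/2], descend [1, 14]
  N1 x:[39/2,30] y:[43/2,77/2] z:[40,107/2] -> miss, prune
  N14 x:[31,77/2] y:[20,36] z:[69/2,103/2] -> hit [69/2,36], descend [8, 10]
    N8 x:[31,36] y:[24,36] z:[69/2,83/2] -> hit [69/2,36], descend [2, 4]
      N2 x:[31,71/2] y:[24,30] z:[69/2,83/2] -> miss, prune
      N4 x:[35,36] y:[69/2,36] z:[71/2,36] -> hit [71/2,36] leaf, test {P8@t=71/2}
    N10 x:[65/2,77/2] y:[20,32] z:[41,103/2] -> miss, prune

Summary -> nodes [0, 1, 14, 8, 2, 4, 10]; box-tests=7; leaf-entries=1; first=P8

== RESULT ==
[0, 1, 14, 8, 2, 4, 10]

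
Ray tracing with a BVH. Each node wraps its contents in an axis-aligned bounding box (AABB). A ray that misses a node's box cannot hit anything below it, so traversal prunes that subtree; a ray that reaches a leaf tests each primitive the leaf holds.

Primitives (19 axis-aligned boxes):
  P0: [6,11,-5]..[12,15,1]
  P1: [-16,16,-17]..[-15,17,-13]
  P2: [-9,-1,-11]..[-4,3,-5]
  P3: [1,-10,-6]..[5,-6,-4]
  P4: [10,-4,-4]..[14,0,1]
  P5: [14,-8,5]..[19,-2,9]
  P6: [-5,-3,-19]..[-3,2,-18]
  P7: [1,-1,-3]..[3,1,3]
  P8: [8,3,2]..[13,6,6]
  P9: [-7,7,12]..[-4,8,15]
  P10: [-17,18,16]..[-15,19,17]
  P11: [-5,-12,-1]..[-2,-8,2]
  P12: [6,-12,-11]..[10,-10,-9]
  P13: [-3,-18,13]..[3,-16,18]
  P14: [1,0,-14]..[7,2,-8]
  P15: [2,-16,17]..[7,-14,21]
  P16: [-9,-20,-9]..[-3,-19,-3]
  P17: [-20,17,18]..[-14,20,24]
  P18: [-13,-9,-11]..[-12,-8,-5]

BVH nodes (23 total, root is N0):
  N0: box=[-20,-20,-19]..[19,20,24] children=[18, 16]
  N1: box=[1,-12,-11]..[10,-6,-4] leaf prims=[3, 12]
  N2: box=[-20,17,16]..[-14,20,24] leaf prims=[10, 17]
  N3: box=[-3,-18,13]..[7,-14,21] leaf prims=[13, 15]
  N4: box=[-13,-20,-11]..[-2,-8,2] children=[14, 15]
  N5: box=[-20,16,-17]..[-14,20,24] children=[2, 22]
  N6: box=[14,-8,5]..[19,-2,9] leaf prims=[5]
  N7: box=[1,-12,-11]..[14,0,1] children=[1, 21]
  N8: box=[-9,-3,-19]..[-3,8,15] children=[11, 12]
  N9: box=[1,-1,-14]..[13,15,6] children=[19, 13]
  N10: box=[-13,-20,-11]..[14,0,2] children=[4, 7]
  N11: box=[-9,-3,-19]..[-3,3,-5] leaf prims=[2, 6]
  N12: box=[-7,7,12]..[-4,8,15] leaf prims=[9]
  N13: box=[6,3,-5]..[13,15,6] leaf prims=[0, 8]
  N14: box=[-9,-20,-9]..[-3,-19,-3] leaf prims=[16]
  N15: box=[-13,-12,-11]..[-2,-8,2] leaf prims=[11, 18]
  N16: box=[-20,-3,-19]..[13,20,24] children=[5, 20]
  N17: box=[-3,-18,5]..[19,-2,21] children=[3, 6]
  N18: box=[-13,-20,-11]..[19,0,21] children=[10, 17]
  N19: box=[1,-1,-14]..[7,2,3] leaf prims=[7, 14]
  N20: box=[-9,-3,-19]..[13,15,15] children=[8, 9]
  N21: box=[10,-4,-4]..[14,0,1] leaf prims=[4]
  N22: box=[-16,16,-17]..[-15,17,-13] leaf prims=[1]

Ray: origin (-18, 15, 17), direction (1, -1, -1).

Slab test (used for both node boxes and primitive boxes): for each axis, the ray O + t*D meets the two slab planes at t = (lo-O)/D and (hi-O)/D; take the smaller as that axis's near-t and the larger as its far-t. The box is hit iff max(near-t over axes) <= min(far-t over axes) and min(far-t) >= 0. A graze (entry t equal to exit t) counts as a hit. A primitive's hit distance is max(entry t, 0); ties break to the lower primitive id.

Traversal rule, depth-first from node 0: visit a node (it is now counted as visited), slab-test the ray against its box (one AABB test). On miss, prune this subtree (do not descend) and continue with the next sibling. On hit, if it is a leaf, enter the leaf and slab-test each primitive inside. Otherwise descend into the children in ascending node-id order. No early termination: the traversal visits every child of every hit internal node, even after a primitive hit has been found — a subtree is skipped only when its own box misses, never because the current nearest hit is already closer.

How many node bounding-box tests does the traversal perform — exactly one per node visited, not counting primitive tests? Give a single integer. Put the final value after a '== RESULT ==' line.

Trace the traversal:
N0 x:[-2,37] y:[-5,35] z:[-7,36] -> hit [-2,35], descend [16, 18]
  N16 x:[-2,31] y:[-5,18] z:[-7,36] -> hit [-2,18], descend [5, 20]
    N5 x:[-2,4] y:[-5,-1] z:[-7,34] -> miss, prune
    N20 x:[9,31] y:[0,18] z:[2,36] -> hit [9,18], descend [8, 9]
      N8 x:[9,15] y:[7,18] z:[2,36] -> hit [9,15], descend [11, 12]
        N11 x:[9,15] y:[12,18] z:[22,36] -> miss, prune
        N12 x:[11,14] y:[7,8] z:[2,5] -> miss, prune
      N9 x:[19,31] y:[0,16] z:[11,31] -> miss, prune
  N18 x:[5,37] y:[15,35] z:[-4,28] -> hit [15,28], descend [10, 17]
    N10 x:[5,32] y:[15,35] z:[15,28] -> hit [15,28], descend [4, 7]
      N4 x:[5,16] y:[23,35] z:[15,28] -> miss, prune
      N7 x:[19,32] y:[15,27] z:[16,28] -> hit [19,27], descend [1, 21]
        N1 x:[19,28] y:[21,27] z:[21,28] -> hit [21,27] leaf, test {P3@t=21, P12@t=26}
        N21 x:[28,32] y:[15,19] z:[16,21] -> miss, prune
    N17 x:[15,37] y:[17,33] z:[-4,12] -> miss, prune

Summary -> nodes [0, 16, 5, 20, 8, 11, 12, 9, 18, 10, 4, 7, 1, 21, 17]; box-tests=15; leaf-entries=1; first=P3

== RESULT ==
15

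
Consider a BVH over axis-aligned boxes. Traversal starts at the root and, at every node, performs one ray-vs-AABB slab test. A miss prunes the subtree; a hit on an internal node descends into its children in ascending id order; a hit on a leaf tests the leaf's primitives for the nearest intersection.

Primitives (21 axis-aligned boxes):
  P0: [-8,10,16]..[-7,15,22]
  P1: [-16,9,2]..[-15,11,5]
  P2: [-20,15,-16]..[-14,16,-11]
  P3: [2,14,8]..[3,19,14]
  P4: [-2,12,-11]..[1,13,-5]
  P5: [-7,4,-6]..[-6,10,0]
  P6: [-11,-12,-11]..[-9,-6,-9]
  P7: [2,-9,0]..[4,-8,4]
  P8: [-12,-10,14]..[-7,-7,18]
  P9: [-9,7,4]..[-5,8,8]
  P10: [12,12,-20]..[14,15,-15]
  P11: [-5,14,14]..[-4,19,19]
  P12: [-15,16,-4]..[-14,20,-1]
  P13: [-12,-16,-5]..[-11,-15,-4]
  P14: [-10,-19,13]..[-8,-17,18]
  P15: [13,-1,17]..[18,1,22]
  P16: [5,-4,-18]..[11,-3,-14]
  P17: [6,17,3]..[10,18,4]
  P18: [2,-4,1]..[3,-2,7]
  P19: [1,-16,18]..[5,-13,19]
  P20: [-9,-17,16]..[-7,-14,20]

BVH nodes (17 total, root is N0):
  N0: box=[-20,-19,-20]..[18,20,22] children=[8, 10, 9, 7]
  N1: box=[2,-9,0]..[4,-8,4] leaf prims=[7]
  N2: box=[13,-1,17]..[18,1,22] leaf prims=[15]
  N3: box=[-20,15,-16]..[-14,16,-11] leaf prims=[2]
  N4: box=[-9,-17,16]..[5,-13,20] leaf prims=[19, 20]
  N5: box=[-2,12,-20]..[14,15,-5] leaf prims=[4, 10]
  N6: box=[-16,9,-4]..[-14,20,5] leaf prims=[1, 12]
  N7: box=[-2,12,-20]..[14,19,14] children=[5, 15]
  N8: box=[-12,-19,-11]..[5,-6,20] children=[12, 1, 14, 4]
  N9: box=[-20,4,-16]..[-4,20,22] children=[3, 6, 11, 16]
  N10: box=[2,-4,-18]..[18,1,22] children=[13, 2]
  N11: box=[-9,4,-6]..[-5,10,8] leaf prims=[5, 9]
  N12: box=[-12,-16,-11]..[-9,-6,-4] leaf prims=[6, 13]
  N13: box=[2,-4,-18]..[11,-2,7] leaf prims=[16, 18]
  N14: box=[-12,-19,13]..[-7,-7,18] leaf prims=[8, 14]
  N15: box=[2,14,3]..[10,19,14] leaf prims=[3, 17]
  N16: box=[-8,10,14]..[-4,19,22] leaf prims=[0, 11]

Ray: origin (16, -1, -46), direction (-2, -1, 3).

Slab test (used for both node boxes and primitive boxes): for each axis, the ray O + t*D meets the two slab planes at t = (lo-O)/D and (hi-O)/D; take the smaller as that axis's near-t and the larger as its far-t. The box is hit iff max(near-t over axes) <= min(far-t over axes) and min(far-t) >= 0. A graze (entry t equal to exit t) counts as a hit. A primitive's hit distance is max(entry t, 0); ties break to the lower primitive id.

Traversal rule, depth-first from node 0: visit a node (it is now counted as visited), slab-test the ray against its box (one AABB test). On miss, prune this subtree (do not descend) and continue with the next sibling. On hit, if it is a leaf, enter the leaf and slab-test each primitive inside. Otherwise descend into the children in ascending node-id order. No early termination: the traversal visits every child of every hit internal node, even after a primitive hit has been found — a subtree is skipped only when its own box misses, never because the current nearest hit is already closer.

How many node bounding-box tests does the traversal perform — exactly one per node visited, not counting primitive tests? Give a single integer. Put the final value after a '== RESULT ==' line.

Traverse from the root:
N0 x:[-1,18] y:[-21,18] z:[26/3,68/3] -> hit [26/3,18], descend [7, 8, 9, 10]
  N7 x:[1,9] y:[-20,-13] z:[26/3,20] -> miss, prune
  N8 x:[11/2,14] y:[5,18] z:[35/3,22] -> hit [35/3,14], descend [1, 4, 12, 14]
    N1 x:[6,7] y:[7,8] z:[46/3,50/3] -> miss, prune
    N4 x:[11/2,25/2] y:[12,16] z:[62/3,22] -> miss, prune
    N12 x:[25/2,14] y:[5,15] z:[35/3,14] -> hit [25/2,14] leaf, test {P6(miss), P13@t=14}
    N14 x:[23/2,14] y:[6,18] z:[59/3,64/3] -> miss, prune
  N9 x:[10,18] y:[-21,-5] z:[10,68/3] -> miss, prune
  N10 x:[-1,7] y:[-2,3] z:[28/3,68/3] -> miss, prune

9 AABB tests over nodes [0, 7, 8, 1, 4, 12, 14, 9, 10]; 1 leaf entered; closest P13.

== RESULT ==
9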